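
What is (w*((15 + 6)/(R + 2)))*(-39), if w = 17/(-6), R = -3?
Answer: -4641/2 ≈ -2320.5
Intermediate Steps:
w = -17/6 (w = 17*(-1/6) = -17/6 ≈ -2.8333)
(w*((15 + 6)/(R + 2)))*(-39) = -17*(15 + 6)/(6*(-3 + 2))*(-39) = -119/(2*(-1))*(-39) = -119*(-1)/2*(-39) = -17/6*(-21)*(-39) = (119/2)*(-39) = -4641/2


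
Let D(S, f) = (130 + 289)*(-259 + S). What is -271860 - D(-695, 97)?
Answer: 127866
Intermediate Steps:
D(S, f) = -108521 + 419*S (D(S, f) = 419*(-259 + S) = -108521 + 419*S)
-271860 - D(-695, 97) = -271860 - (-108521 + 419*(-695)) = -271860 - (-108521 - 291205) = -271860 - 1*(-399726) = -271860 + 399726 = 127866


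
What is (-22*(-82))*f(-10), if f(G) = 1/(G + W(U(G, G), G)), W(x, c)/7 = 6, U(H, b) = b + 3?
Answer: 451/8 ≈ 56.375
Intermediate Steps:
U(H, b) = 3 + b
W(x, c) = 42 (W(x, c) = 7*6 = 42)
f(G) = 1/(42 + G) (f(G) = 1/(G + 42) = 1/(42 + G))
(-22*(-82))*f(-10) = (-22*(-82))/(42 - 10) = 1804/32 = 1804*(1/32) = 451/8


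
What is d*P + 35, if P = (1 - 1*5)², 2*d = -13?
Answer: -69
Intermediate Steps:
d = -13/2 (d = (½)*(-13) = -13/2 ≈ -6.5000)
P = 16 (P = (1 - 5)² = (-4)² = 16)
d*P + 35 = -13/2*16 + 35 = -104 + 35 = -69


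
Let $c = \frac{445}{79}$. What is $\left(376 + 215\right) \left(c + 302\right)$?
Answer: $\frac{14363073}{79} \approx 1.8181 \cdot 10^{5}$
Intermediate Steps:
$c = \frac{445}{79}$ ($c = 445 \cdot \frac{1}{79} = \frac{445}{79} \approx 5.6329$)
$\left(376 + 215\right) \left(c + 302\right) = \left(376 + 215\right) \left(\frac{445}{79} + 302\right) = 591 \cdot \frac{24303}{79} = \frac{14363073}{79}$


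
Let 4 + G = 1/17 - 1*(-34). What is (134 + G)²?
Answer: 7778521/289 ≈ 26915.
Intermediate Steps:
G = 511/17 (G = -4 + (1/17 - 1*(-34)) = -4 + (1/17 + 34) = -4 + 579/17 = 511/17 ≈ 30.059)
(134 + G)² = (134 + 511/17)² = (2789/17)² = 7778521/289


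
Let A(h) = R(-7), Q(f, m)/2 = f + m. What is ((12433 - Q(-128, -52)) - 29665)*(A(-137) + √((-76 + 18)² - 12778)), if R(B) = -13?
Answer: 219336 - 50616*I*√1046 ≈ 2.1934e+5 - 1.637e+6*I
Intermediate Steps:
Q(f, m) = 2*f + 2*m (Q(f, m) = 2*(f + m) = 2*f + 2*m)
A(h) = -13
((12433 - Q(-128, -52)) - 29665)*(A(-137) + √((-76 + 18)² - 12778)) = ((12433 - (2*(-128) + 2*(-52))) - 29665)*(-13 + √((-76 + 18)² - 12778)) = ((12433 - (-256 - 104)) - 29665)*(-13 + √((-58)² - 12778)) = ((12433 - 1*(-360)) - 29665)*(-13 + √(3364 - 12778)) = ((12433 + 360) - 29665)*(-13 + √(-9414)) = (12793 - 29665)*(-13 + 3*I*√1046) = -16872*(-13 + 3*I*√1046) = 219336 - 50616*I*√1046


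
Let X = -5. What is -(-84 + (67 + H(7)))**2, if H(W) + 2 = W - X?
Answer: -49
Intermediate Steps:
H(W) = 3 + W (H(W) = -2 + (W - 1*(-5)) = -2 + (W + 5) = -2 + (5 + W) = 3 + W)
-(-84 + (67 + H(7)))**2 = -(-84 + (67 + (3 + 7)))**2 = -(-84 + (67 + 10))**2 = -(-84 + 77)**2 = -1*(-7)**2 = -1*49 = -49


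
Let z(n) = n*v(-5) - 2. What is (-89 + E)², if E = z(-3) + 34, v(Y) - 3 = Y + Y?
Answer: 1296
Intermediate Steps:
v(Y) = 3 + 2*Y (v(Y) = 3 + (Y + Y) = 3 + 2*Y)
z(n) = -2 - 7*n (z(n) = n*(3 + 2*(-5)) - 2 = n*(3 - 10) - 2 = n*(-7) - 2 = -7*n - 2 = -2 - 7*n)
E = 53 (E = (-2 - 7*(-3)) + 34 = (-2 + 21) + 34 = 19 + 34 = 53)
(-89 + E)² = (-89 + 53)² = (-36)² = 1296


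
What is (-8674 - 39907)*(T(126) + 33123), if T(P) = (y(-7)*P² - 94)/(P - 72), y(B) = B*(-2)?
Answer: -48843628886/27 ≈ -1.8090e+9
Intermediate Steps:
y(B) = -2*B
T(P) = (-94 + 14*P²)/(-72 + P) (T(P) = ((-2*(-7))*P² - 94)/(P - 72) = (14*P² - 94)/(-72 + P) = (-94 + 14*P²)/(-72 + P))
(-8674 - 39907)*(T(126) + 33123) = (-8674 - 39907)*(2*(-47 + 7*126²)/(-72 + 126) + 33123) = -48581*(2*(-47 + 7*15876)/54 + 33123) = -48581*(2*(1/54)*(-47 + 111132) + 33123) = -48581*(2*(1/54)*111085 + 33123) = -48581*(111085/27 + 33123) = -48581*1005406/27 = -48843628886/27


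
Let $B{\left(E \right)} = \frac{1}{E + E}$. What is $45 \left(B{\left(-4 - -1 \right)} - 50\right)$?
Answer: $- \frac{4515}{2} \approx -2257.5$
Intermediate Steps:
$B{\left(E \right)} = \frac{1}{2 E}$
$45 \left(B{\left(-4 - -1 \right)} - 50\right) = 45 \left(\frac{1}{2 \left(-4 - -1\right)} - 50\right) = 45 \left(\frac{1}{2 \left(-4 + 1\right)} - 50\right) = 45 \left(\frac{1}{2 \left(-3\right)} - 50\right) = 45 \left(\frac{1}{2} \left(- \frac{1}{3}\right) - 50\right) = 45 \left(- \frac{1}{6} - 50\right) = 45 \left(- \frac{301}{6}\right) = - \frac{4515}{2}$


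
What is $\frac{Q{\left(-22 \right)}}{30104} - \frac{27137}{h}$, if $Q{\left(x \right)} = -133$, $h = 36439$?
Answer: $- \frac{821778635}{1096959656} \approx -0.74914$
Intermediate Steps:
$\frac{Q{\left(-22 \right)}}{30104} - \frac{27137}{h} = - \frac{133}{30104} - \frac{27137}{36439} = - \frac{821778635}{1096959656}$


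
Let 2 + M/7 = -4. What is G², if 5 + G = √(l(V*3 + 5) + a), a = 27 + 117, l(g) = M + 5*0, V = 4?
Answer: (5 - √102)² ≈ 26.005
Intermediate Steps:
M = -42 (M = -14 + 7*(-4) = -14 - 28 = -42)
l(g) = -42 (l(g) = -42 + 5*0 = -42 + 0 = -42)
a = 144
G = -5 + √102 (G = -5 + √(-42 + 144) = -5 + √102 ≈ 5.0995)
G² = (-5 + √102)²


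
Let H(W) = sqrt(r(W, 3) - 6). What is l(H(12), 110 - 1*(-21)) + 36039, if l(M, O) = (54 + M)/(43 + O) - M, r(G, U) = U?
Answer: 1045140/29 - 173*I*sqrt(3)/174 ≈ 36039.0 - 1.7221*I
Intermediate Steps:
H(W) = I*sqrt(3) (H(W) = sqrt(3 - 6) = sqrt(-3) = I*sqrt(3))
l(M, O) = -M + (54 + M)/(43 + O) (l(M, O) = (54 + M)/(43 + O) - M = -M + (54 + M)/(43 + O))
l(H(12), 110 - 1*(-21)) + 36039 = (54 - 42*I*sqrt(3) - I*sqrt(3)*(110 - 1*(-21)))/(43 + (110 - 1*(-21))) + 36039 = (54 - 42*I*sqrt(3) - I*sqrt(3)*(110 + 21))/(43 + (110 + 21)) + 36039 = (54 - 42*I*sqrt(3) - 1*I*sqrt(3)*131)/(43 + 131) + 36039 = (54 - 42*I*sqrt(3) - 131*I*sqrt(3))/174 + 36039 = (54 - 173*I*sqrt(3))/174 + 36039 = (9/29 - 173*I*sqrt(3)/174) + 36039 = 1045140/29 - 173*I*sqrt(3)/174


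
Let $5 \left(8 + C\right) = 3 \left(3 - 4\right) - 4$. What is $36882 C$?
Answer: $- \frac{1733454}{5} \approx -3.4669 \cdot 10^{5}$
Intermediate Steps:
$C = - \frac{47}{5}$ ($C = -8 + \frac{3 \left(3 - 4\right) - 4}{5} = -8 + \frac{3 \left(-1\right) - 4}{5} = -8 + \frac{-3 - 4}{5} = -8 + \frac{1}{5} \left(-7\right) = -8 - \frac{7}{5} = - \frac{47}{5} \approx -9.4$)
$36882 C = 36882 \left(- \frac{47}{5}\right) = - \frac{1733454}{5}$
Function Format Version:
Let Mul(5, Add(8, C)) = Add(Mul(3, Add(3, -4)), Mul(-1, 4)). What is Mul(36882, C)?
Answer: Rational(-1733454, 5) ≈ -3.4669e+5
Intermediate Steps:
C = Rational(-47, 5) (C = Add(-8, Mul(Rational(1, 5), Add(Mul(3, Add(3, -4)), Mul(-1, 4)))) = Add(-8, Mul(Rational(1, 5), Add(Mul(3, -1), -4))) = Add(-8, Mul(Rational(1, 5), Add(-3, -4))) = Add(-8, Mul(Rational(1, 5), -7)) = Add(-8, Rational(-7, 5)) = Rational(-47, 5) ≈ -9.4000)
Mul(36882, C) = Mul(36882, Rational(-47, 5)) = Rational(-1733454, 5)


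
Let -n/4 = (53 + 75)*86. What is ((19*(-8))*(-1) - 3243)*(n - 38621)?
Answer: 255480423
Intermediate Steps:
n = -44032 (n = -4*(53 + 75)*86 = -512*86 = -4*11008 = -44032)
((19*(-8))*(-1) - 3243)*(n - 38621) = ((19*(-8))*(-1) - 3243)*(-44032 - 38621) = (-152*(-1) - 3243)*(-82653) = (152 - 3243)*(-82653) = -3091*(-82653) = 255480423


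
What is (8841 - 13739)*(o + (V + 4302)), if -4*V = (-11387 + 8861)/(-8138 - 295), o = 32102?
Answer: -501219361283/2811 ≈ -1.7831e+8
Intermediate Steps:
V = -421/5622 (V = -(-11387 + 8861)/(4*(-8138 - 295)) = -(-1263)/(2*(-8433)) = -(-1263)*(-1)/(2*8433) = -¼*842/2811 = -421/5622 ≈ -0.074884)
(8841 - 13739)*(o + (V + 4302)) = (8841 - 13739)*(32102 + (-421/5622 + 4302)) = -4898*(32102 + 24185423/5622) = -4898*204662867/5622 = -501219361283/2811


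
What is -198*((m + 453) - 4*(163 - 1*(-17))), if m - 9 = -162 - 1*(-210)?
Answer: 41580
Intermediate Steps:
m = 57 (m = 9 + (-162 - 1*(-210)) = 9 + (-162 + 210) = 9 + 48 = 57)
-198*((m + 453) - 4*(163 - 1*(-17))) = -198*((57 + 453) - 4*(163 - 1*(-17))) = -198*(510 - 4*(163 + 17)) = -198*(510 - 4*180) = -198*(510 - 720) = -198*(-210) = 41580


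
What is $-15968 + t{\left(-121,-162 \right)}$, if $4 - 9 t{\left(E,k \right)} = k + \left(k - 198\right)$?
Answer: $- \frac{143186}{9} \approx -15910.0$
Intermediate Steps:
$t{\left(E,k \right)} = \frac{202}{9} - \frac{2 k}{9}$ ($t{\left(E,k \right)} = \frac{4}{9} - \frac{k + \left(k - 198\right)}{9} = \frac{4}{9} - \frac{k + \left(-198 + k\right)}{9} = \frac{4}{9} - \frac{-198 + 2 k}{9} = \frac{4}{9} - \left(-22 + \frac{2 k}{9}\right) = \frac{202}{9} - \frac{2 k}{9}$)
$-15968 + t{\left(-121,-162 \right)} = -15968 + \left(\frac{202}{9} - -36\right) = -15968 + \left(\frac{202}{9} + 36\right) = -15968 + \frac{526}{9} = - \frac{143186}{9}$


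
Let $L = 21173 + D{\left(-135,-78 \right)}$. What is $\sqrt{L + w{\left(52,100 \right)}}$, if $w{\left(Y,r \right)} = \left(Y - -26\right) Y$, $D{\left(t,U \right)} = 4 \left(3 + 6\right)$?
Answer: $\sqrt{25265} \approx 158.95$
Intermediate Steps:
$D{\left(t,U \right)} = 36$ ($D{\left(t,U \right)} = 4 \cdot 9 = 36$)
$L = 21209$ ($L = 21173 + 36 = 21209$)
$w{\left(Y,r \right)} = Y \left(26 + Y\right)$ ($w{\left(Y,r \right)} = \left(Y + 26\right) Y = \left(26 + Y\right) Y = Y \left(26 + Y\right)$)
$\sqrt{L + w{\left(52,100 \right)}} = \sqrt{21209 + 52 \left(26 + 52\right)} = \sqrt{21209 + 52 \cdot 78} = \sqrt{21209 + 4056} = \sqrt{25265}$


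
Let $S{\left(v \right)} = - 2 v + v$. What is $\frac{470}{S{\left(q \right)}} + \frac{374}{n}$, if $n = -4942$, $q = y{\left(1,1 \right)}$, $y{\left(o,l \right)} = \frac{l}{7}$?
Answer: $- \frac{8129777}{2471} \approx -3290.1$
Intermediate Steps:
$y{\left(o,l \right)} = \frac{l}{7}$ ($y{\left(o,l \right)} = l \frac{1}{7} = \frac{l}{7}$)
$q = \frac{1}{7}$ ($q = \frac{1}{7} \cdot 1 = \frac{1}{7} \approx 0.14286$)
$S{\left(v \right)} = - v$
$\frac{470}{S{\left(q \right)}} + \frac{374}{n} = \frac{470}{\left(-1\right) \frac{1}{7}} + \frac{374}{-4942} = \frac{470}{- \frac{1}{7}} + 374 \left(- \frac{1}{4942}\right) = 470 \left(-7\right) - \frac{187}{2471} = -3290 - \frac{187}{2471} = - \frac{8129777}{2471}$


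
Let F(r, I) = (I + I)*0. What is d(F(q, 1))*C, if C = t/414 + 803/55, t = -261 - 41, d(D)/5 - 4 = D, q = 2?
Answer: 57424/207 ≈ 277.41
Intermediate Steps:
F(r, I) = 0 (F(r, I) = (2*I)*0 = 0)
d(D) = 20 + 5*D
t = -302
C = 14356/1035 (C = -302/414 + 803/55 = -302*1/414 + 803*(1/55) = -151/207 + 73/5 = 14356/1035 ≈ 13.871)
d(F(q, 1))*C = (20 + 5*0)*(14356/1035) = (20 + 0)*(14356/1035) = 20*(14356/1035) = 57424/207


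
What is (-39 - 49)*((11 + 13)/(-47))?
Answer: 2112/47 ≈ 44.936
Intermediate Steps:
(-39 - 49)*((11 + 13)/(-47)) = -2112*(-1)/47 = -88*(-24/47) = 2112/47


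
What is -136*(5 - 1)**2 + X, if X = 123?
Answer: -2053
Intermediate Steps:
-136*(5 - 1)**2 + X = -136*(5 - 1)**2 + 123 = -136*4**2 + 123 = -136*16 + 123 = -2176 + 123 = -2053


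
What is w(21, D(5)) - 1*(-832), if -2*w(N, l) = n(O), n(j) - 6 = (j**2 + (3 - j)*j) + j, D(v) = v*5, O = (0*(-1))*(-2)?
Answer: 829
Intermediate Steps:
O = 0 (O = 0*(-2) = 0)
D(v) = 5*v
n(j) = 6 + j + j**2 + j*(3 - j) (n(j) = 6 + ((j**2 + (3 - j)*j) + j) = 6 + ((j**2 + j*(3 - j)) + j) = 6 + (j + j**2 + j*(3 - j)) = 6 + j + j**2 + j*(3 - j))
w(N, l) = -3 (w(N, l) = -(6 + 4*0)/2 = -(6 + 0)/2 = -1/2*6 = -3)
w(21, D(5)) - 1*(-832) = -3 - 1*(-832) = -3 + 832 = 829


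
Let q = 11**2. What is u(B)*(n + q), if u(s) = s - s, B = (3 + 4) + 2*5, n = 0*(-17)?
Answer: 0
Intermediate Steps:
q = 121
n = 0
B = 17 (B = 7 + 10 = 17)
u(s) = 0
u(B)*(n + q) = 0*(0 + 121) = 0*121 = 0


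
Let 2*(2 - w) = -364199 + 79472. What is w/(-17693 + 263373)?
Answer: 284731/491360 ≈ 0.57948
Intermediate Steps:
w = 284731/2 (w = 2 - (-364199 + 79472)/2 = 2 - ½*(-284727) = 2 + 284727/2 = 284731/2 ≈ 1.4237e+5)
w/(-17693 + 263373) = 284731/(2*(-17693 + 263373)) = (284731/2)/245680 = (284731/2)*(1/245680) = 284731/491360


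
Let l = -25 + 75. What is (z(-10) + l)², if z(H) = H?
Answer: 1600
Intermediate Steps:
l = 50
(z(-10) + l)² = (-10 + 50)² = 40² = 1600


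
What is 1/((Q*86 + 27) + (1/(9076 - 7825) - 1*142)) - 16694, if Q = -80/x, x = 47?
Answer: -256561597469/15368488 ≈ -16694.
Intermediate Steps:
Q = -80/47 ≈ -1.7021
1/((Q*86 + 27) + (1/(9076 - 7825) - 1*142)) - 16694 = 1/((-80/47*86 + 27) + (1/(9076 - 7825) - 1*142)) - 16694 = 1/((-6880/47 + 27) + (1/1251 - 142)) - 16694 = 1/(-5611/47 + (1/1251 - 142)) - 16694 = 1/(-5611/47 - 177641/1251) - 16694 = 1/(-15368488/58797) - 16694 = -58797/15368488 - 16694 = -256561597469/15368488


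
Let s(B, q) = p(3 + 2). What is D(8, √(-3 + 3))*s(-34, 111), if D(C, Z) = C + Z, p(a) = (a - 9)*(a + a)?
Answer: -320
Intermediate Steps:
p(a) = 2*a*(-9 + a) (p(a) = (-9 + a)*(2*a) = 2*a*(-9 + a))
s(B, q) = -40 (s(B, q) = 2*(3 + 2)*(-9 + (3 + 2)) = 2*5*(-9 + 5) = 2*5*(-4) = -40)
D(8, √(-3 + 3))*s(-34, 111) = (8 + √(-3 + 3))*(-40) = (8 + √0)*(-40) = (8 + 0)*(-40) = 8*(-40) = -320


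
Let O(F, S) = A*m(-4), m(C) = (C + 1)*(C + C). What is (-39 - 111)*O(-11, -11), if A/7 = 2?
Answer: -50400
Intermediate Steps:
m(C) = 2*C*(1 + C) (m(C) = (1 + C)*(2*C) = 2*C*(1 + C))
A = 14 (A = 7*2 = 14)
O(F, S) = 336 (O(F, S) = 14*(2*(-4)*(1 - 4)) = 14*(2*(-4)*(-3)) = 14*24 = 336)
(-39 - 111)*O(-11, -11) = (-39 - 111)*336 = -150*336 = -50400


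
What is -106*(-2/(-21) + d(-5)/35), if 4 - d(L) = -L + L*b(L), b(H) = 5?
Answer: -8692/105 ≈ -82.781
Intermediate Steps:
d(L) = 4 - 4*L (d(L) = 4 - (-L + L*5) = 4 - (-L + 5*L) = 4 - 4*L)
-106*(-2/(-21) + d(-5)/35) = -106*(-2/(-21) + (4 - 4*(-5))/35) = -106*(-2*(-1/21) + (4 + 20)*(1/35)) = -106*(2/21 + 24*(1/35)) = -106*(2/21 + 24/35) = -106*82/105 = -8692/105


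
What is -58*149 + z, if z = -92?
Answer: -8734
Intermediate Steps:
-58*149 + z = -58*149 - 92 = -8642 - 92 = -8734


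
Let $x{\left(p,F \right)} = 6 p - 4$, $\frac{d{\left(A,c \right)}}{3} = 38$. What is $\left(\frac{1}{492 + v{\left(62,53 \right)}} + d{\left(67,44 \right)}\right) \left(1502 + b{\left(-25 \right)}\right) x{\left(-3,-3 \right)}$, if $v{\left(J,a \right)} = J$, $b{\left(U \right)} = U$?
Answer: $- \frac{1026111779}{277} \approx -3.7044 \cdot 10^{6}$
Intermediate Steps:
$d{\left(A,c \right)} = 114$ ($d{\left(A,c \right)} = 3 \cdot 38 = 114$)
$x{\left(p,F \right)} = -4 + 6 p$
$\left(\frac{1}{492 + v{\left(62,53 \right)}} + d{\left(67,44 \right)}\right) \left(1502 + b{\left(-25 \right)}\right) x{\left(-3,-3 \right)} = \left(\frac{1}{492 + 62} + 114\right) \left(1502 - 25\right) \left(-4 + 6 \left(-3\right)\right) = \left(\frac{1}{554} + 114\right) 1477 \left(-4 - 18\right) = \left(\frac{1}{554} + 114\right) 1477 \left(-22\right) = \frac{63157}{554} \cdot 1477 \left(-22\right) = \frac{93282889}{554} \left(-22\right) = - \frac{1026111779}{277}$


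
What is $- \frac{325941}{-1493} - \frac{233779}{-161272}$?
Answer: $\frac{52914188999}{240779096} \approx 219.76$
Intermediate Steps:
$- \frac{325941}{-1493} - \frac{233779}{-161272} = \left(-325941\right) \left(- \frac{1}{1493}\right) - - \frac{233779}{161272} = \frac{325941}{1493} + \frac{233779}{161272} = \frac{52914188999}{240779096}$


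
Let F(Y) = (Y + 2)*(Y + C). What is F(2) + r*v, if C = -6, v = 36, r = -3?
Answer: -124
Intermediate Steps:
F(Y) = (-6 + Y)*(2 + Y) (F(Y) = (Y + 2)*(Y - 6) = (2 + Y)*(-6 + Y) = (-6 + Y)*(2 + Y))
F(2) + r*v = (-12 + 2**2 - 4*2) - 3*36 = (-12 + 4 - 8) - 108 = -16 - 108 = -124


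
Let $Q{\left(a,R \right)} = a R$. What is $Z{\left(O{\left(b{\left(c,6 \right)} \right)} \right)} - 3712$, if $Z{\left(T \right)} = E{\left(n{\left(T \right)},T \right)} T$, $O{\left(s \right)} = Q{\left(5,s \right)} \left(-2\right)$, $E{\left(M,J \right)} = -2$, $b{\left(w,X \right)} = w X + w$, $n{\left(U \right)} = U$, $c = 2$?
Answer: $-3432$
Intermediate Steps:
$b{\left(w,X \right)} = w + X w$ ($b{\left(w,X \right)} = X w + w = w + X w$)
$Q{\left(a,R \right)} = R a$
$O{\left(s \right)} = - 10 s$ ($O{\left(s \right)} = s 5 \left(-2\right) = 5 s \left(-2\right) = - 10 s$)
$Z{\left(T \right)} = - 2 T$
$Z{\left(O{\left(b{\left(c,6 \right)} \right)} \right)} - 3712 = - 2 \left(- 10 \cdot 2 \left(1 + 6\right)\right) - 3712 = - 2 \left(- 10 \cdot 2 \cdot 7\right) - 3712 = - 2 \left(\left(-10\right) 14\right) - 3712 = \left(-2\right) \left(-140\right) - 3712 = 280 - 3712 = -3432$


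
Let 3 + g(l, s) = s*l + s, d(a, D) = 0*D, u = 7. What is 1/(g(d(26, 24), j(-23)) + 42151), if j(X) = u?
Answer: 1/42155 ≈ 2.3722e-5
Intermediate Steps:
j(X) = 7
d(a, D) = 0
g(l, s) = -3 + s + l*s (g(l, s) = -3 + (s*l + s) = -3 + (l*s + s) = -3 + (s + l*s) = -3 + s + l*s)
1/(g(d(26, 24), j(-23)) + 42151) = 1/((-3 + 7 + 0*7) + 42151) = 1/((-3 + 7 + 0) + 42151) = 1/(4 + 42151) = 1/42155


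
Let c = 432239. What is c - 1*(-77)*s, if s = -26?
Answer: 430237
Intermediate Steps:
c - 1*(-77)*s = 432239 - 1*(-77)*(-26) = 432239 - (-77)*(-26) = 432239 - 1*2002 = 432239 - 2002 = 430237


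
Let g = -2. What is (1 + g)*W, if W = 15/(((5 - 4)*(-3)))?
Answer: 5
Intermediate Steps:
W = -5 (W = 15/((1*(-3))) = 15/(-3) = 15*(-⅓) = -5)
(1 + g)*W = (1 - 2)*(-5) = -1*(-5) = 5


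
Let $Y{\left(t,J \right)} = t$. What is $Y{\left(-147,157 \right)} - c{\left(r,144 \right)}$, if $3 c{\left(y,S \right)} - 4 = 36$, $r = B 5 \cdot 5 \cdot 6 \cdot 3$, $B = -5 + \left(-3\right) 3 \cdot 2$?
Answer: $- \frac{481}{3} \approx -160.33$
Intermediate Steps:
$B = -23$ ($B = -5 - 18 = -23$)
$r = -10350$ ($r = - 23 \cdot 5 \cdot 5 \cdot 6 \cdot 3 = - 23 \cdot 25 \cdot 6 \cdot 3 = - 23 \cdot 150 \cdot 3 = \left(-23\right) 450 = -10350$)
$c{\left(y,S \right)} = \frac{40}{3}$ ($c{\left(y,S \right)} = \frac{4}{3} + \frac{1}{3} \cdot 36 = \frac{4}{3} + 12 = \frac{40}{3}$)
$Y{\left(-147,157 \right)} - c{\left(r,144 \right)} = -147 - \frac{40}{3} = - \frac{481}{3}$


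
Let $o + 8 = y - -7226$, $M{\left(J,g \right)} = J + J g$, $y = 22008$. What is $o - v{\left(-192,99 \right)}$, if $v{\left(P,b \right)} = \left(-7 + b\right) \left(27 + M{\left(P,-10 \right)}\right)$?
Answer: $-132234$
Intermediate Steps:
$v{\left(P,b \right)} = \left(-7 + b\right) \left(27 - 9 P\right)$ ($v{\left(P,b \right)} = \left(-7 + b\right) \left(27 + P \left(1 - 10\right)\right) = \left(-7 + b\right) \left(27 + P \left(-9\right)\right) = \left(-7 + b\right) \left(27 - 9 P\right)$)
$o = 29226$ ($o = -8 + \left(22008 - -7226\right) = -8 + \left(22008 + 7226\right) = -8 + 29234 = 29226$)
$o - v{\left(-192,99 \right)} = 29226 - \left(-189 + 27 \cdot 99 + 63 \left(-192\right) - \left(-1728\right) 99\right) = 29226 - \left(-189 + 2673 - 12096 + 171072\right) = 29226 - 161460 = -132234$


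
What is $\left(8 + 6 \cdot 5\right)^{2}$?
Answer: $1444$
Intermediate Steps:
$\left(8 + 6 \cdot 5\right)^{2} = \left(8 + 30\right)^{2} = 38^{2} = 1444$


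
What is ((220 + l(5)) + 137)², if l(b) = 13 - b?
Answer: 133225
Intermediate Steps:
((220 + l(5)) + 137)² = ((220 + (13 - 1*5)) + 137)² = ((220 + (13 - 5)) + 137)² = ((220 + 8) + 137)² = (228 + 137)² = 365² = 133225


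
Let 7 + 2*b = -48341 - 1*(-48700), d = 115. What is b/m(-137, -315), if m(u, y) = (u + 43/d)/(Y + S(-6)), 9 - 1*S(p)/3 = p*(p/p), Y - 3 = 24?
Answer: -45540/491 ≈ -92.750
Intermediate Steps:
Y = 27 (Y = 3 + 24 = 27)
S(p) = 27 - 3*p (S(p) = 27 - 3*p*p/p = 27 - 3*p)
m(u, y) = 43/8280 + u/72 (m(u, y) = (u + 43/115)/(27 + (27 - 3*(-6))) = (u + 43*(1/115))/(27 + (27 + 18)) = (u + 43/115)/(27 + 45) = (43/115 + u)/72 = (43/115 + u)*(1/72) = 43/8280 + u/72)
b = 176 (b = -7/2 + (-48341 - 1*(-48700))/2 = -7/2 + (-48341 + 48700)/2 = -7/2 + (½)*359 = -7/2 + 359/2 = 176)
b/m(-137, -315) = 176/(43/8280 + (1/72)*(-137)) = 176/(43/8280 - 137/72) = 176/(-1964/1035) = 176*(-1035/1964) = -45540/491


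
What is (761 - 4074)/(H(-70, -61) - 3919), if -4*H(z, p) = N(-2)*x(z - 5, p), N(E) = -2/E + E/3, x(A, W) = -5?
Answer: 39756/47023 ≈ 0.84546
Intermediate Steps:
N(E) = -2/E + E/3 (N(E) = -2/E + E*(⅓) = -2/E + E/3)
H(z, p) = 5/12 (H(z, p) = -(-2/(-2) + (⅓)*(-2))*(-5)/4 = -(-2*(-½) - ⅔)*(-5)/4 = -(1 - ⅔)*(-5)/4 = -(-5)/12 = -¼*(-5/3) = 5/12)
(761 - 4074)/(H(-70, -61) - 3919) = (761 - 4074)/(5/12 - 3919) = -3313/(-47023/12) = -3313*(-12/47023) = 39756/47023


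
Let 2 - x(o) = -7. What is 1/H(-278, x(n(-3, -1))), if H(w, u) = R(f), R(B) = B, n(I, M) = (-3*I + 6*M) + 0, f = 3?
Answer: ⅓ ≈ 0.33333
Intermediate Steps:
n(I, M) = -3*I + 6*M
x(o) = 9 (x(o) = 2 - 1*(-7) = 2 + 7 = 9)
H(w, u) = 3
1/H(-278, x(n(-3, -1))) = 1/3 = ⅓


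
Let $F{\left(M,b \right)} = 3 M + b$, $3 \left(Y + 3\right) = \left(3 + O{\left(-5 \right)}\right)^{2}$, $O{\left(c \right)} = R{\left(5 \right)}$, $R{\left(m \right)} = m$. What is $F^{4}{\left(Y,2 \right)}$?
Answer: $10556001$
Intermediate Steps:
$O{\left(c \right)} = 5$
$Y = \frac{55}{3}$ ($Y = -3 + \frac{\left(3 + 5\right)^{2}}{3} = -3 + \frac{8^{2}}{3} = -3 + \frac{1}{3} \cdot 64 = -3 + \frac{64}{3} = \frac{55}{3} \approx 18.333$)
$F{\left(M,b \right)} = b + 3 M$
$F^{4}{\left(Y,2 \right)} = \left(2 + 3 \cdot \frac{55}{3}\right)^{4} = \left(2 + 55\right)^{4} = 57^{4} = 10556001$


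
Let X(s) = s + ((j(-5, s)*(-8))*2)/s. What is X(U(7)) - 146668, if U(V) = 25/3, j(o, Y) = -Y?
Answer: -439931/3 ≈ -1.4664e+5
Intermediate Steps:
U(V) = 25/3 (U(V) = 25*(1/3) = 25/3)
X(s) = 16 + s (X(s) = s + ((-s*(-8))*2)/s = s + ((8*s)*2)/s = s + (16*s)/s = s + 16 = 16 + s)
X(U(7)) - 146668 = (16 + 25/3) - 146668 = 73/3 - 146668 = -439931/3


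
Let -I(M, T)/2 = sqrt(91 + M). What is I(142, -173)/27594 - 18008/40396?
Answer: -4502/10099 - sqrt(233)/13797 ≈ -0.44689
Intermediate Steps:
I(M, T) = -2*sqrt(91 + M)
I(142, -173)/27594 - 18008/40396 = -2*sqrt(91 + 142)/27594 - 18008/40396 = -2*sqrt(233)*(1/27594) - 18008*1/40396 = -sqrt(233)/13797 - 4502/10099 = -4502/10099 - sqrt(233)/13797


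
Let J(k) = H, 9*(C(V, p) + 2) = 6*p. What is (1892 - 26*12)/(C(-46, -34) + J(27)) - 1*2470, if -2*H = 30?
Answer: -298670/119 ≈ -2509.8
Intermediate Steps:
H = -15 (H = -½*30 = -15)
C(V, p) = -2 + 2*p/3 (C(V, p) = -2 + (6*p)/9 = -2 + 2*p/3)
J(k) = -15
(1892 - 26*12)/(C(-46, -34) + J(27)) - 1*2470 = (1892 - 26*12)/((-2 + (⅔)*(-34)) - 15) - 1*2470 = (1892 - 312)/((-2 - 68/3) - 15) - 2470 = 1580/(-74/3 - 15) - 2470 = 1580/(-119/3) - 2470 = 1580*(-3/119) - 2470 = -4740/119 - 2470 = -298670/119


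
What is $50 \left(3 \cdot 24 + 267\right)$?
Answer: $16950$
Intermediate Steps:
$50 \left(3 \cdot 24 + 267\right) = 50 \left(72 + 267\right) = 50 \cdot 339 = 16950$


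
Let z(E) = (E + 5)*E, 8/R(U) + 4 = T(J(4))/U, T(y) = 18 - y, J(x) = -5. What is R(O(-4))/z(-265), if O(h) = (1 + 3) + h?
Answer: 0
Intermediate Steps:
O(h) = 4 + h
R(U) = 8/(-4 + 23/U) (R(U) = 8/(-4 + (18 - 1*(-5))/U) = 8/(-4 + (18 + 5)/U) = 8/(-4 + 23/U))
z(E) = E*(5 + E) (z(E) = (5 + E)*E = E*(5 + E))
R(O(-4))/z(-265) = (-8*(4 - 4)/(-23 + 4*(4 - 4)))/((-265*(5 - 265))) = (-8*0/(-23 + 4*0))/((-265*(-260))) = -8*0/(-23 + 0)/68900 = -8*0/(-23)*(1/68900) = -8*0*(-1/23)*(1/68900) = 0*(1/68900) = 0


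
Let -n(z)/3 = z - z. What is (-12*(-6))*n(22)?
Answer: 0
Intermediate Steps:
n(z) = 0 (n(z) = -3*(z - z) = -3*0 = 0)
(-12*(-6))*n(22) = -12*(-6)*0 = 72*0 = 0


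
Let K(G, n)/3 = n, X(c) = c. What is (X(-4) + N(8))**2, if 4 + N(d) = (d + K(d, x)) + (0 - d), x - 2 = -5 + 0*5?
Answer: 289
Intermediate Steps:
x = -3 (x = 2 + (-5 + 0*5) = 2 + (-5 + 0) = 2 - 5 = -3)
K(G, n) = 3*n
N(d) = -13 (N(d) = -4 + ((d + 3*(-3)) + (0 - d)) = -4 + ((d - 9) - d) = -4 + ((-9 + d) - d) = -4 - 9 = -13)
(X(-4) + N(8))**2 = (-4 - 13)**2 = (-17)**2 = 289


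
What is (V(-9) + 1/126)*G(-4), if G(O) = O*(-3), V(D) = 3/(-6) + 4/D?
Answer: -236/21 ≈ -11.238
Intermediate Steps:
V(D) = -½ + 4/D (V(D) = 3*(-⅙) + 4/D = -½ + 4/D)
G(O) = -3*O
(V(-9) + 1/126)*G(-4) = ((½)*(8 - 1*(-9))/(-9) + 1/126)*(-3*(-4)) = ((½)*(-⅑)*(8 + 9) + 1/126)*12 = ((½)*(-⅑)*17 + 1/126)*12 = (-17/18 + 1/126)*12 = -59/63*12 = -236/21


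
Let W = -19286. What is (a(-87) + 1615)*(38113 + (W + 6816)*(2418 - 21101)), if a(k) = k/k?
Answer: 376552438768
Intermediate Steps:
a(k) = 1
(a(-87) + 1615)*(38113 + (W + 6816)*(2418 - 21101)) = (1 + 1615)*(38113 + (-19286 + 6816)*(2418 - 21101)) = 1616*(38113 - 12470*(-18683)) = 1616*(38113 + 232977010) = 1616*233015123 = 376552438768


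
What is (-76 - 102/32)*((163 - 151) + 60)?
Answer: -11403/2 ≈ -5701.5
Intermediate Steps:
(-76 - 102/32)*((163 - 151) + 60) = (-76 - 102*1/32)*(12 + 60) = (-76 - 51/16)*72 = -1267/16*72 = -11403/2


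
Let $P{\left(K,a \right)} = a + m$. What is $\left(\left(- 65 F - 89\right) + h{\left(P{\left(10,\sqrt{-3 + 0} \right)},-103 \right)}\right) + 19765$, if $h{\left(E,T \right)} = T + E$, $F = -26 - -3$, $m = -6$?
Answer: $21062 + i \sqrt{3} \approx 21062.0 + 1.732 i$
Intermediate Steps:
$F = -23$ ($F = -26 + 3 = -23$)
$P{\left(K,a \right)} = -6 + a$ ($P{\left(K,a \right)} = a - 6 = -6 + a$)
$h{\left(E,T \right)} = E + T$
$\left(\left(- 65 F - 89\right) + h{\left(P{\left(10,\sqrt{-3 + 0} \right)},-103 \right)}\right) + 19765 = \left(\left(\left(-65\right) \left(-23\right) - 89\right) - \left(109 - \sqrt{-3 + 0}\right)\right) + 19765 = \left(\left(1495 - 89\right) - \left(109 - i \sqrt{3}\right)\right) + 19765 = \left(1406 - \left(109 - i \sqrt{3}\right)\right) + 19765 = \left(1297 + i \sqrt{3}\right) + 19765 = 21062 + i \sqrt{3}$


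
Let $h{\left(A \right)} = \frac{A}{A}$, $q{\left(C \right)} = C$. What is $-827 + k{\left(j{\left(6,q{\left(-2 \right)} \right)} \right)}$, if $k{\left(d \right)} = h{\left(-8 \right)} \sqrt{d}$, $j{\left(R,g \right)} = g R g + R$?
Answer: $-827 + \sqrt{30} \approx -821.52$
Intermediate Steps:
$h{\left(A \right)} = 1$
$j{\left(R,g \right)} = R + R g^{2}$ ($j{\left(R,g \right)} = R g g + R = R g^{2} + R = R + R g^{2}$)
$k{\left(d \right)} = \sqrt{d}$ ($k{\left(d \right)} = 1 \sqrt{d} = \sqrt{d}$)
$-827 + k{\left(j{\left(6,q{\left(-2 \right)} \right)} \right)} = -827 + \sqrt{6 \left(1 + \left(-2\right)^{2}\right)} = -827 + \sqrt{6 \left(1 + 4\right)} = -827 + \sqrt{6 \cdot 5} = -827 + \sqrt{30}$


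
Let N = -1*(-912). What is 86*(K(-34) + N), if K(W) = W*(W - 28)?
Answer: 259720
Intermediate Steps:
N = 912
K(W) = W*(-28 + W)
86*(K(-34) + N) = 86*(-34*(-28 - 34) + 912) = 86*(-34*(-62) + 912) = 86*(2108 + 912) = 86*3020 = 259720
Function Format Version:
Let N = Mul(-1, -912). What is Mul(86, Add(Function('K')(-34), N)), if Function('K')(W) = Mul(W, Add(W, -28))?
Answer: 259720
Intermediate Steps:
N = 912
Function('K')(W) = Mul(W, Add(-28, W))
Mul(86, Add(Function('K')(-34), N)) = Mul(86, Add(Mul(-34, Add(-28, -34)), 912)) = Mul(86, Add(Mul(-34, -62), 912)) = Mul(86, Add(2108, 912)) = Mul(86, 3020) = 259720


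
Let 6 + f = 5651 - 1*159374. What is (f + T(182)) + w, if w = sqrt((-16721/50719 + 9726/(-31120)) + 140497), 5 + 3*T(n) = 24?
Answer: -461168/3 + sqrt(21875884622992569566930)/394593820 ≈ -1.5335e+5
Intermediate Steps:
f = -153729 (f = -6 + (5651 - 1*159374) = -6 + (5651 - 159374) = -6 - 153723 = -153729)
T(n) = 19/3 (T(n) = -5/3 + (1/3)*24 = -5/3 + 8 = 19/3)
w = sqrt(21875884622992569566930)/394593820 (w = sqrt((-16721*1/50719 + 9726*(-1/31120)) + 140497) = sqrt((-16721/50719 - 4863/15560) + 140497) = sqrt(-506825257/789187640 + 140497) = sqrt(110877989031823/789187640) = sqrt(21875884622992569566930)/394593820 ≈ 374.83)
(f + T(182)) + w = (-153729 + 19/3) + sqrt(21875884622992569566930)/394593820 = -461168/3 + sqrt(21875884622992569566930)/394593820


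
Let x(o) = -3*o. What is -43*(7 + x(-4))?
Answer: -817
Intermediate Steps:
-43*(7 + x(-4)) = -43*(7 - 3*(-4)) = -43*(7 + 12) = -43*19 = -817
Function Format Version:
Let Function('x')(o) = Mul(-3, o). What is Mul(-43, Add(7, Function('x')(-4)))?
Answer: -817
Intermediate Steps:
Mul(-43, Add(7, Function('x')(-4))) = Mul(-43, Add(7, Mul(-3, -4))) = Mul(-43, Add(7, 12)) = Mul(-43, 19) = -817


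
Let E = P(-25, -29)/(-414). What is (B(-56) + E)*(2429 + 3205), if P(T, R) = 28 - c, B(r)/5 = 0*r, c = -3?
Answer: -9703/23 ≈ -421.87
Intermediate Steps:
B(r) = 0 (B(r) = 5*(0*r) = 5*0 = 0)
P(T, R) = 31 (P(T, R) = 28 - 1*(-3) = 28 + 3 = 31)
E = -31/414 (E = 31/(-414) = 31*(-1/414) = -31/414 ≈ -0.074879)
(B(-56) + E)*(2429 + 3205) = (0 - 31/414)*(2429 + 3205) = -31/414*5634 = -9703/23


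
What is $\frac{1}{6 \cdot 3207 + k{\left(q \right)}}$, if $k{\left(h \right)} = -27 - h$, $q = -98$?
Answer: $\frac{1}{19313} \approx 5.1779 \cdot 10^{-5}$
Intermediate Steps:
$\frac{1}{6 \cdot 3207 + k{\left(q \right)}} = \frac{1}{6 \cdot 3207 - -71} = \frac{1}{19242 + \left(-27 + 98\right)} = \frac{1}{19242 + 71} = \frac{1}{19313}$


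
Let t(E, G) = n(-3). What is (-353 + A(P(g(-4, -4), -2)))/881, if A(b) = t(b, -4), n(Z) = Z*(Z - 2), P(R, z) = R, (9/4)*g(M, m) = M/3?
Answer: -338/881 ≈ -0.38366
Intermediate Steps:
g(M, m) = 4*M/27 (g(M, m) = 4*(M/3)/9 = 4*M/27)
n(Z) = Z*(-2 + Z)
t(E, G) = 15 (t(E, G) = -3*(-2 - 3) = -3*(-5) = 15)
A(b) = 15
(-353 + A(P(g(-4, -4), -2)))/881 = (-353 + 15)/881 = -338*1/881 = -338/881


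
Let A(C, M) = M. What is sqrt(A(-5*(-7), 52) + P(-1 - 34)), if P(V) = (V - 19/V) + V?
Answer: I*sqrt(21385)/35 ≈ 4.1782*I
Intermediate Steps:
P(V) = -19/V + 2*V
sqrt(A(-5*(-7), 52) + P(-1 - 34)) = sqrt(52 + (-19/(-1 - 34) + 2*(-1 - 34))) = sqrt(52 + (-19/(-35) + 2*(-35))) = sqrt(52 + (-19*(-1/35) - 70)) = sqrt(52 + (19/35 - 70)) = sqrt(52 - 2431/35) = sqrt(-611/35) = I*sqrt(21385)/35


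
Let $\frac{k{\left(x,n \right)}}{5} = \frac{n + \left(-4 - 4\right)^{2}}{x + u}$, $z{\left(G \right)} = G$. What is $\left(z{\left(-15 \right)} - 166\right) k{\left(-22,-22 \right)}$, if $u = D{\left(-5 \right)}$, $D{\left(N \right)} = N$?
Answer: $\frac{12670}{9} \approx 1407.8$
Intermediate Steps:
$u = -5$
$k{\left(x,n \right)} = \frac{5 \left(64 + n\right)}{-5 + x}$ ($k{\left(x,n \right)} = 5 \frac{n + \left(-4 - 4\right)^{2}}{x - 5} = 5 \frac{n + \left(-8\right)^{2}}{-5 + x} = 5 \frac{n + 64}{-5 + x} = 5 \frac{64 + n}{-5 + x} = \frac{5 \left(64 + n\right)}{-5 + x}$)
$\left(z{\left(-15 \right)} - 166\right) k{\left(-22,-22 \right)} = \left(-15 - 166\right) \frac{5 \left(64 - 22\right)}{-5 - 22} = - 181 \cdot 5 \frac{1}{-27} \cdot 42 = - 181 \cdot 5 \left(- \frac{1}{27}\right) 42 = \left(-181\right) \left(- \frac{70}{9}\right) = \frac{12670}{9}$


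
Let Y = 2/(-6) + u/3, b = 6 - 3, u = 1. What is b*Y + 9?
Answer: 9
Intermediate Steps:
b = 3
Y = 0 (Y = 2/(-6) + 1/3 = 2*(-⅙) + 1*(⅓) = -⅓ + ⅓ = 0)
b*Y + 9 = 3*0 + 9 = 0 + 9 = 9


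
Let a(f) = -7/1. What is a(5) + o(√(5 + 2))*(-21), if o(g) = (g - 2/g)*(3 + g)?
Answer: -112 - 45*√7 ≈ -231.06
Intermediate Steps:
a(f) = -7 (a(f) = -7*1 = -7)
o(g) = (3 + g)*(g - 2/g)
a(5) + o(√(5 + 2))*(-21) = -7 + (-2 + (√(5 + 2))² - 6/√(5 + 2) + 3*√(5 + 2))*(-21) = -7 + (-2 + (√7)² - 6*√7/7 + 3*√7)*(-21) = -7 + (-2 + 7 - 6*√7/7 + 3*√7)*(-21) = -7 + (5 + 15*√7/7)*(-21) = -7 + (-105 - 45*√7) = -112 - 45*√7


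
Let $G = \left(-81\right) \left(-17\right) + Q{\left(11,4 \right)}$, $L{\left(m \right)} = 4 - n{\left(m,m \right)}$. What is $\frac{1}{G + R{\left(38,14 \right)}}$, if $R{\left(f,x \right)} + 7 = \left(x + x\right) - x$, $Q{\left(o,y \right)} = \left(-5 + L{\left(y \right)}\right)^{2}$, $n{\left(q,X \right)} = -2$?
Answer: $\frac{1}{1385} \approx 0.00072202$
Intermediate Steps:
$L{\left(m \right)} = 6$ ($L{\left(m \right)} = 4 - -2 = 4 + 2 = 6$)
$Q{\left(o,y \right)} = 1$ ($Q{\left(o,y \right)} = \left(-5 + 6\right)^{2} = 1^{2} = 1$)
$G = 1378$ ($G = \left(-81\right) \left(-17\right) + 1 = 1377 + 1 = 1378$)
$R{\left(f,x \right)} = -7 + x$ ($R{\left(f,x \right)} = -7 + \left(\left(x + x\right) - x\right) = -7 + \left(2 x - x\right) = -7 + x$)
$\frac{1}{G + R{\left(38,14 \right)}} = \frac{1}{1378 + \left(-7 + 14\right)} = \frac{1}{1378 + 7} = \frac{1}{1385}$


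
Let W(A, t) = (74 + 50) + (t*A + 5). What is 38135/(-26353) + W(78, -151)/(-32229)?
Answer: -307355606/283110279 ≈ -1.0856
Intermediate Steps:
W(A, t) = 129 + A*t (W(A, t) = 124 + (A*t + 5) = 124 + (5 + A*t) = 129 + A*t)
38135/(-26353) + W(78, -151)/(-32229) = 38135/(-26353) + (129 + 78*(-151))/(-32229) = 38135*(-1/26353) + (129 - 11778)*(-1/32229) = -38135/26353 - 11649*(-1/32229) = -38135/26353 + 3883/10743 = -307355606/283110279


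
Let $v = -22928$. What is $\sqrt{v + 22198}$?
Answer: $i \sqrt{730} \approx 27.019 i$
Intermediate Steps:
$\sqrt{v + 22198} = \sqrt{-22928 + 22198} = \sqrt{-730} = i \sqrt{730}$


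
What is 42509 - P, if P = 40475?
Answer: 2034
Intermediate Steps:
42509 - P = 42509 - 1*40475 = 42509 - 40475 = 2034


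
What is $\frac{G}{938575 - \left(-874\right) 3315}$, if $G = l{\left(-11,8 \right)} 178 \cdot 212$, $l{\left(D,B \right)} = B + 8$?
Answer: $\frac{603776}{3835885} \approx 0.1574$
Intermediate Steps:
$l{\left(D,B \right)} = 8 + B$
$G = 603776$ ($G = \left(8 + 8\right) 178 \cdot 212 = 16 \cdot 178 \cdot 212 = 2848 \cdot 212 = 603776$)
$\frac{G}{938575 - \left(-874\right) 3315} = \frac{603776}{938575 - \left(-874\right) 3315} = \frac{603776}{938575 - -2897310} = \frac{603776}{938575 + 2897310} = \frac{603776}{3835885}$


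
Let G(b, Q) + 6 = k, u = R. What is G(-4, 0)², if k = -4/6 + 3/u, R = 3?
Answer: 289/9 ≈ 32.111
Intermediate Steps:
u = 3
k = ⅓ (k = -4/6 + 3/3 = -4*⅙ + 3*(⅓) = -⅔ + 1 = ⅓ ≈ 0.33333)
G(b, Q) = -17/3 (G(b, Q) = -6 + ⅓ = -17/3)
G(-4, 0)² = (-17/3)² = 289/9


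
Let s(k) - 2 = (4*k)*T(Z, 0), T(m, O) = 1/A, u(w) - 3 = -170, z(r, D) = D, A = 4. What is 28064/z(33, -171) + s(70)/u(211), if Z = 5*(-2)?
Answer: -4699000/28557 ≈ -164.55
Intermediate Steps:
Z = -10
u(w) = -167 (u(w) = 3 - 170 = -167)
T(m, O) = 1/4
s(k) = 2 + k (s(k) = 2 + (4*k)*(1/4) = 2 + k)
28064/z(33, -171) + s(70)/u(211) = 28064/(-171) + (2 + 70)/(-167) = 28064*(-1/171) + 72*(-1/167) = -28064/171 - 72/167 = -4699000/28557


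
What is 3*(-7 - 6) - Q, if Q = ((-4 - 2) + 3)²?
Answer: -48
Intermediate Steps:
Q = 9 (Q = (-6 + 3)² = (-3)² = 9)
3*(-7 - 6) - Q = 3*(-7 - 6) - 1*9 = 3*(-13) - 9 = -39 - 9 = -48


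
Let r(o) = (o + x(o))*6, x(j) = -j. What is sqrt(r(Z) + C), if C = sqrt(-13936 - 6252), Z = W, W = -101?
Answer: sqrt(14)*103**(1/4)*sqrt(I) ≈ 8.4286 + 8.4286*I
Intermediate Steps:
Z = -101
C = 14*I*sqrt(103) (C = sqrt(-20188) = 14*I*sqrt(103) ≈ 142.08*I)
r(o) = 0 (r(o) = (o - o)*6 = 0*6 = 0)
sqrt(r(Z) + C) = sqrt(0 + 14*I*sqrt(103)) = sqrt(14*I*sqrt(103)) = sqrt(14)*103**(1/4)*sqrt(I)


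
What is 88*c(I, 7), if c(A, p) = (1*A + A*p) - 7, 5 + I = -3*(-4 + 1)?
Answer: 2200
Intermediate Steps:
I = 4 (I = -5 - 3*(-4 + 1) = -5 - 3*(-3) = -5 + 9 = 4)
c(A, p) = -7 + A + A*p (c(A, p) = (A + A*p) - 7 = -7 + A + A*p)
88*c(I, 7) = 88*(-7 + 4 + 4*7) = 88*(-7 + 4 + 28) = 88*25 = 2200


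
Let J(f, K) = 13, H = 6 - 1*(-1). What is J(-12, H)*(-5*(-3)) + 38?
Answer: 233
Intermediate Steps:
H = 7 (H = 6 + 1 = 7)
J(-12, H)*(-5*(-3)) + 38 = 13*(-5*(-3)) + 38 = 13*15 + 38 = 195 + 38 = 233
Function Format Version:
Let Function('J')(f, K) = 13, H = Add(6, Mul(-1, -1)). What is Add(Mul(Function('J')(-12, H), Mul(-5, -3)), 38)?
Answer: 233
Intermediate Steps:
H = 7 (H = Add(6, 1) = 7)
Add(Mul(Function('J')(-12, H), Mul(-5, -3)), 38) = Add(Mul(13, Mul(-5, -3)), 38) = Add(Mul(13, 15), 38) = Add(195, 38) = 233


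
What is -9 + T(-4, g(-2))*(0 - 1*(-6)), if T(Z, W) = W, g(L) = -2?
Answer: -21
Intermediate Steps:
-9 + T(-4, g(-2))*(0 - 1*(-6)) = -9 - 2*(0 - 1*(-6)) = -9 - 2*(0 + 6) = -9 - 2*6 = -9 - 12 = -21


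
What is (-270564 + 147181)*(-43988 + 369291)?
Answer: -40136860049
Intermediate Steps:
(-270564 + 147181)*(-43988 + 369291) = -123383*325303 = -40136860049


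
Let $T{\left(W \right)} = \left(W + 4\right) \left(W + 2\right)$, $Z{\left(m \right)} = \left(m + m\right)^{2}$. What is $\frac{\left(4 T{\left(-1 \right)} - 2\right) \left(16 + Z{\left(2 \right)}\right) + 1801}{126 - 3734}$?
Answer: $- \frac{2121}{3608} \approx -0.58786$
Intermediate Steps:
$Z{\left(m \right)} = 4 m^{2}$ ($Z{\left(m \right)} = \left(2 m\right)^{2} = 4 m^{2}$)
$T{\left(W \right)} = \left(2 + W\right) \left(4 + W\right)$ ($T{\left(W \right)} = \left(4 + W\right) \left(2 + W\right) = \left(2 + W\right) \left(4 + W\right)$)
$\frac{\left(4 T{\left(-1 \right)} - 2\right) \left(16 + Z{\left(2 \right)}\right) + 1801}{126 - 3734} = \frac{\left(4 \left(8 + \left(-1\right)^{2} + 6 \left(-1\right)\right) - 2\right) \left(16 + 4 \cdot 2^{2}\right) + 1801}{126 - 3734} = \frac{\left(4 \left(8 + 1 - 6\right) - 2\right) \left(16 + 4 \cdot 4\right) + 1801}{-3608} = \left(\left(4 \cdot 3 - 2\right) \left(16 + 16\right) + 1801\right) \left(- \frac{1}{3608}\right) = \left(\left(12 - 2\right) 32 + 1801\right) \left(- \frac{1}{3608}\right) = \left(10 \cdot 32 + 1801\right) \left(- \frac{1}{3608}\right) = \left(320 + 1801\right) \left(- \frac{1}{3608}\right) = 2121 \left(- \frac{1}{3608}\right) = - \frac{2121}{3608}$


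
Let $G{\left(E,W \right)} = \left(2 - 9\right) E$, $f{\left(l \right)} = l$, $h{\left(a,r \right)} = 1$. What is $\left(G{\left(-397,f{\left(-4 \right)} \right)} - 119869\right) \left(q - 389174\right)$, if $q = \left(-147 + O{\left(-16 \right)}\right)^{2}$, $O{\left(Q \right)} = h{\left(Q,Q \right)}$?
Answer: $43072493220$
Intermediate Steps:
$O{\left(Q \right)} = 1$
$G{\left(E,W \right)} = - 7 E$
$q = 21316$ ($q = \left(-147 + 1\right)^{2} = \left(-146\right)^{2} = 21316$)
$\left(G{\left(-397,f{\left(-4 \right)} \right)} - 119869\right) \left(q - 389174\right) = \left(\left(-7\right) \left(-397\right) - 119869\right) \left(21316 - 389174\right) = \left(2779 - 119869\right) \left(-367858\right) = \left(-117090\right) \left(-367858\right) = 43072493220$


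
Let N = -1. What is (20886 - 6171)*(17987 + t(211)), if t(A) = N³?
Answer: 264663990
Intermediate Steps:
t(A) = -1 (t(A) = (-1)³ = -1)
(20886 - 6171)*(17987 + t(211)) = (20886 - 6171)*(17987 - 1) = 14715*17986 = 264663990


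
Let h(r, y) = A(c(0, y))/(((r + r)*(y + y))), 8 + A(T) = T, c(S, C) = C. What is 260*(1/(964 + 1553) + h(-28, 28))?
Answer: -767065/493332 ≈ -1.5549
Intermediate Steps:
A(T) = -8 + T
h(r, y) = (-8 + y)/(4*r*y) (h(r, y) = (-8 + y)/(((r + r)*(y + y))) = (-8 + y)/(((2*r)*(2*y))) = (-8 + y)/((4*r*y)) = (-8 + y)*(1/(4*r*y)) = (-8 + y)/(4*r*y))
260*(1/(964 + 1553) + h(-28, 28)) = 260*(1/(964 + 1553) + (¼)*(-8 + 28)/(-28*28)) = 260*(1/2517 + (¼)*(-1/28)*(1/28)*20) = 260*(1/2517 - 5/784) = 260*(-11801/1973328) = -767065/493332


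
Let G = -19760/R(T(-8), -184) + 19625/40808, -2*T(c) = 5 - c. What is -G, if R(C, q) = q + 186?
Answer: 403163415/40808 ≈ 9879.5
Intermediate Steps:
T(c) = -5/2 + c/2 (T(c) = -(5 - c)/2 = -5/2 + c/2)
R(C, q) = 186 + q
G = -403163415/40808 (G = -19760/(186 - 184) + 19625/40808 = -19760/2 + 19625*(1/40808) = -19760*½ + 19625/40808 = -9880 + 19625/40808 = -403163415/40808 ≈ -9879.5)
-G = -1*(-403163415/40808) = 403163415/40808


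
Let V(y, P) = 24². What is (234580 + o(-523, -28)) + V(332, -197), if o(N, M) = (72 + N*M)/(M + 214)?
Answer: 21876866/93 ≈ 2.3524e+5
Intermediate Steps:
o(N, M) = (72 + M*N)/(214 + M)
V(y, P) = 576
(234580 + o(-523, -28)) + V(332, -197) = (234580 + (72 - 28*(-523))/(214 - 28)) + 576 = (234580 + (72 + 14644)/186) + 576 = (234580 + (1/186)*14716) + 576 = (234580 + 7358/93) + 576 = 21823298/93 + 576 = 21876866/93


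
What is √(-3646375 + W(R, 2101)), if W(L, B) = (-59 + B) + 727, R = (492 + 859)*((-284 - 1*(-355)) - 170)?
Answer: I*√3643606 ≈ 1908.8*I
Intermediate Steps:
R = -133749 (R = 1351*((-284 + 355) - 170) = 1351*(71 - 170) = 1351*(-99) = -133749)
W(L, B) = 668 + B
√(-3646375 + W(R, 2101)) = √(-3646375 + (668 + 2101)) = √(-3646375 + 2769) = √(-3643606) = I*√3643606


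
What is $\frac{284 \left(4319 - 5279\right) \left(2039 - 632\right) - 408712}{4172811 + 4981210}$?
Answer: $- \frac{384013192}{9154021} \approx -41.95$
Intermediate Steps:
$\frac{284 \left(4319 - 5279\right) \left(2039 - 632\right) - 408712}{4172811 + 4981210} = \frac{284 \left(\left(-960\right) 1407\right) - 408712}{9154021} = \left(284 \left(-1350720\right) - 408712\right) \frac{1}{9154021} = \left(-383604480 - 408712\right) \frac{1}{9154021} = \left(-384013192\right) \frac{1}{9154021} = - \frac{384013192}{9154021}$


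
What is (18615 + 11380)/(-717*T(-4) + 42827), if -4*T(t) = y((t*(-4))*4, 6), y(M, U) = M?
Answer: 4285/7757 ≈ 0.55240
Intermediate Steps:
T(t) = 4*t (T(t) = -t*(-4)*4/4 = -(-4*t)*4/4 = -(-4)*t = 4*t)
(18615 + 11380)/(-717*T(-4) + 42827) = (18615 + 11380)/(-2868*(-4) + 42827) = 29995/(-717*(-16) + 42827) = 29995/(11472 + 42827) = 29995/54299 = 29995*(1/54299) = 4285/7757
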